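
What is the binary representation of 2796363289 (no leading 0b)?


2796363289 = 10100110101011010001111000011001 in binary

10100110101011010001111000011001


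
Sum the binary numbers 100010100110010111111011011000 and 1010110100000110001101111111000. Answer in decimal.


100010100110010111111011011000 + 1010110100000110001101111111000 = 1111001000111001001101011010000 = 2031917776

2031917776


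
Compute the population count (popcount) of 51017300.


0b11000010100111011001010100 has 12 set bits

12


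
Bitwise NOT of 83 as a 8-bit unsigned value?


~0b1010011 = 0b10101100 = 172 (8-bit unsigned)

172


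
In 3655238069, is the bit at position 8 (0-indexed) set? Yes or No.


0b11011001110111101000000110110101, bit 8 = 1. Yes

Yes


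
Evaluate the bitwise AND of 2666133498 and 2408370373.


0b10011110111010011111011111111010 & 0b10001111100011001101000011000101 = 0b10001110100010001101000011000000 = 2391331008

2391331008


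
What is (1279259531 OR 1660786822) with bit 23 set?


Step 1: 1279259531 | 1660786822 = 1862269839
Step 2: 1862269839 | (1 << 23) = 1862269839 | 8388608 = 1862269839

1862269839


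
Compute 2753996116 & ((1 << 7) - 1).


2753996116 & 127 = 84

84


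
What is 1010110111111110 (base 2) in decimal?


1010110111111110 in decimal = 44542

44542


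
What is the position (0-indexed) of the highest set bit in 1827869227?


0b1101100111100110001001000101011. Highest set bit at position 30

30


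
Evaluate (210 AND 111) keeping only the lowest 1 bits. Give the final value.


Step 1: 210 & 111 = 66
Step 2: 66 & 1 = 0

0


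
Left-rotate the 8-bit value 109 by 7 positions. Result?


Rotate 0b1101101 left by 7 (8-bit) = 0b10110110 = 182

182


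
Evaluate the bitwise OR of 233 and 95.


0b11101001 | 0b1011111 = 0b11111111 = 255

255


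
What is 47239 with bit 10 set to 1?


47239 | (1 << 10) = 47239 | 1024 = 48263

48263


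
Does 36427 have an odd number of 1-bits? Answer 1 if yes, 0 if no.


0b1000111001001011 has 8 ones => parity 0

0


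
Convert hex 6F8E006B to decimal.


6F8E006B hex = 1871577195 decimal

1871577195


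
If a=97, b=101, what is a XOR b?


97 ^ 101 = 4

4


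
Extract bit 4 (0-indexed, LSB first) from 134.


0b10000110, position 4 = 0

0


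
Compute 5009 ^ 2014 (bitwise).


0b1001110010001 ^ 0b11111011110 = 0b1010001001111 = 5199

5199


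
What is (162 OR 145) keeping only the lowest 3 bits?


Step 1: 162 | 145 = 179
Step 2: 179 & 7 = 3

3


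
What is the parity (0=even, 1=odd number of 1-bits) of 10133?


0b10011110010101 has 8 ones => parity 0

0


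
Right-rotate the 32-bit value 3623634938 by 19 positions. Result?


Rotate 0b11010111111111000100011111111010 right by 19 (32-bit) = 0b10001000111111110101101011111111 = 2298436351

2298436351


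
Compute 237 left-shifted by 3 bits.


0b11101101 << 3 = 0b11101101000 = 1896

1896


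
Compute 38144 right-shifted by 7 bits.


0b1001010100000000 >> 7 = 0b100101010 = 298

298


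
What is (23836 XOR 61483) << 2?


Step 1: 23836 ^ 61483 = 44343
Step 2: 44343 << 2 = 177372

177372


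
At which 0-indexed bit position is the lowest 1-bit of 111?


0b1101111. Lowest set bit at position 0

0


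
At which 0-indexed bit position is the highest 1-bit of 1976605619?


0b1110101110100001001101110110011. Highest set bit at position 30

30


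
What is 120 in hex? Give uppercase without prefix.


120 = 78 hex

78


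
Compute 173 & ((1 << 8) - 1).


173 & 255 = 173

173


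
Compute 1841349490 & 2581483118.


0b1101101110000001100001101110010 & 0b10011001110111100100111001101110 = 0b1001110000000100001001100010 = 163594850

163594850


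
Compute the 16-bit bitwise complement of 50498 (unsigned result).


~0b1100010101000010 = 0b11101010111101 = 15037 (16-bit unsigned)

15037


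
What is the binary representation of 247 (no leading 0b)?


247 = 11110111 in binary

11110111


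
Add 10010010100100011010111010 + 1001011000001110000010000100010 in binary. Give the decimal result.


10010010100100011010111010 + 1001011000001110000010000100010 = 1001101010100010100101011011100 = 1297173212

1297173212


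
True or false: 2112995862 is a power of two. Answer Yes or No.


0b1111101111100011100001000010110. Multiple bits set => No

No


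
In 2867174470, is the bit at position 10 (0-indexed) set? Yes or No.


0b10101010111001011001110001000110, bit 10 = 1. Yes

Yes


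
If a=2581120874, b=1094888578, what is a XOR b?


2581120874 ^ 1094888578 = 3633998824

3633998824


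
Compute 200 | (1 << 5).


200 | (1 << 5) = 200 | 32 = 232

232


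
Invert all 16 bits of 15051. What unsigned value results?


15051 ^ 65535 = 50484

50484


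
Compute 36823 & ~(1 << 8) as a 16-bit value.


36823 & ~(1 << 8) = 36567

36567


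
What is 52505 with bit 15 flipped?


52505 ^ (1 << 15) = 52505 ^ 32768 = 19737

19737


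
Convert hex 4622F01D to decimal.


4622F01D hex = 1176694813 decimal

1176694813


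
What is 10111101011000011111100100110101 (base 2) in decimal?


10111101011000011111100100110101 in decimal = 3177314613

3177314613


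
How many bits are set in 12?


0b1100 has 2 set bits

2


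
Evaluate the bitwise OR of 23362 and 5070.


0b101101101000010 | 0b1001111001110 = 0b101101111001110 = 23502

23502


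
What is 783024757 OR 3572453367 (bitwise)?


0b101110101011000000001001110101 | 0b11010100111011110100111111110111 = 0b11111110111011110100111111110111 = 4277096439

4277096439


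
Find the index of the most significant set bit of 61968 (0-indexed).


0b1111001000010000. Highest set bit at position 15

15


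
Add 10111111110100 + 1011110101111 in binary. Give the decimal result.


10111111110100 + 1011110101111 = 100011110100011 = 18339

18339


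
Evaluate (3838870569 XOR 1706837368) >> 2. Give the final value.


Step 1: 3838870569 ^ 1706837368 = 2171388241
Step 2: 2171388241 >> 2 = 542847060

542847060


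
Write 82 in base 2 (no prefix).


82 = 1010010 in binary

1010010


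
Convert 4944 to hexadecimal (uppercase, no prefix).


4944 = 1350 hex

1350


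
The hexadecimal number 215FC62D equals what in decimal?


215FC62D hex = 559924781 decimal

559924781


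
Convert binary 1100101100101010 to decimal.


1100101100101010 in decimal = 52010

52010


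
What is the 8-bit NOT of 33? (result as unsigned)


~0b100001 = 0b11011110 = 222 (8-bit unsigned)

222


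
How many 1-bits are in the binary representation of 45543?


0b1011000111100111 has 10 set bits

10


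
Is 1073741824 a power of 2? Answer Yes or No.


0b1000000000000000000000000000000. Only one bit set => Yes

Yes


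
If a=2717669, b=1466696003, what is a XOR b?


2717669 ^ 1466696003 = 1464170150

1464170150


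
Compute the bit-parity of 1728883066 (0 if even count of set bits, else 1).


0b1100111000011001010100101111010 has 16 ones => parity 0

0


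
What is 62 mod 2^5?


62 & 31 = 30

30


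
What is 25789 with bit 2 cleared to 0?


25789 & ~(1 << 2) = 25785

25785


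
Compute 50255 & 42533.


0b1100010001001111 & 0b1010011000100101 = 0b1000010000000101 = 33797

33797


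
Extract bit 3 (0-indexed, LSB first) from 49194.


0b1100000000101010, position 3 = 1

1


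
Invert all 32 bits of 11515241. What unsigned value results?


11515241 ^ 4294967295 = 4283452054

4283452054


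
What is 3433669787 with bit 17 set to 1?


3433669787 | (1 << 17) = 3433669787 | 131072 = 3433800859

3433800859


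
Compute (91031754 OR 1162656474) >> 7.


Step 1: 91031754 | 1162656474 = 1164819162
Step 2: 1164819162 >> 7 = 9100149

9100149


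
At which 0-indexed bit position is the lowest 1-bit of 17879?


0b100010111010111. Lowest set bit at position 0

0


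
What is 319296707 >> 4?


0b10011000010000001010011000011 >> 4 = 0b1001100001000000101001100 = 19956044

19956044


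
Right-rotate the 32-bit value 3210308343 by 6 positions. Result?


Rotate 0b10111111010110010110101011110111 right by 6 (32-bit) = 0b11011110111111010110010110101011 = 3741148587

3741148587


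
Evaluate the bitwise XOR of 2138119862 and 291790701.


0b1111111011100010001111010110110 ^ 0b10001011001000101111101101101 = 0b1101110000101010100000111011011 = 1846886875

1846886875


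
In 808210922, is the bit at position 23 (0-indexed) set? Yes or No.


0b110000001011000101000111101010, bit 23 = 0. No

No


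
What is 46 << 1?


0b101110 << 1 = 0b1011100 = 92

92


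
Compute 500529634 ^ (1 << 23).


500529634 ^ (1 << 23) = 500529634 ^ 8388608 = 492141026

492141026


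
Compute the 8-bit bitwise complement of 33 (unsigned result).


~0b100001 = 0b11011110 = 222 (8-bit unsigned)

222


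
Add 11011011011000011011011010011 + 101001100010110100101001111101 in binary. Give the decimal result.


11011011011000011011011010011 + 101001100010110100101001111101 = 1000100111101111000000101010000 = 1157071184

1157071184


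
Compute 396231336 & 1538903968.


0b10111100111100000001010101000 & 0b1011011101110011100111110100000 = 0b10011100110000000001010100000 = 328729248

328729248


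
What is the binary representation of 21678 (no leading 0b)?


21678 = 101010010101110 in binary

101010010101110


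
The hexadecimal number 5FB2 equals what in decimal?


5FB2 hex = 24498 decimal

24498


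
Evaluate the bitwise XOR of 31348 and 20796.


0b111101001110100 ^ 0b101000100111100 = 0b10101101001000 = 11080

11080


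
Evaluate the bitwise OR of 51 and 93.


0b110011 | 0b1011101 = 0b1111111 = 127

127


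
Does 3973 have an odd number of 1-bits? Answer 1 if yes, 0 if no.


0b111110000101 has 7 ones => parity 1

1


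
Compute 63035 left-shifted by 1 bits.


0b1111011000111011 << 1 = 0b11110110001110110 = 126070

126070


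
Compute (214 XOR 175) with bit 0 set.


Step 1: 214 ^ 175 = 121
Step 2: 121 | (1 << 0) = 121 | 1 = 121

121


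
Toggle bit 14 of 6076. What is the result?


6076 ^ (1 << 14) = 6076 ^ 16384 = 22460

22460


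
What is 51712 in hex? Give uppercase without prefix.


51712 = CA00 hex

CA00


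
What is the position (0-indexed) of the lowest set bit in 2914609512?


0b10101101101110010110100101101000. Lowest set bit at position 3

3


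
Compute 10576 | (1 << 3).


10576 | (1 << 3) = 10576 | 8 = 10584

10584


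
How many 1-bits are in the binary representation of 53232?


0b1100111111110000 has 10 set bits

10


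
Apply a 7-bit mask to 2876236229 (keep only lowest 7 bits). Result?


2876236229 & 127 = 69

69


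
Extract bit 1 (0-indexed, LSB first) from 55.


0b110111, position 1 = 1

1


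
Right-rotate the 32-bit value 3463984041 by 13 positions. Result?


Rotate 0b11001110011110000011001110101001 right by 13 (32-bit) = 0b10011101010011100111001111000001 = 2639164353

2639164353


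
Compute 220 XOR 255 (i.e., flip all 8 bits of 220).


220 ^ 255 = 35

35


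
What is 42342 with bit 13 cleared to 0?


42342 & ~(1 << 13) = 34150

34150


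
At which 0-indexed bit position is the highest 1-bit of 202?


0b11001010. Highest set bit at position 7

7


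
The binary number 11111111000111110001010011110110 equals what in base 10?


11111111000111110001010011110110 in decimal = 4280227062

4280227062


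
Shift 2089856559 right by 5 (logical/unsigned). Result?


0b1111100100100001010111000101111 >> 5 = 0b11111001001000010101110001 = 65308017

65308017


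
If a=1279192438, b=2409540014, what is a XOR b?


1279192438 ^ 2409540014 = 3282060504

3282060504


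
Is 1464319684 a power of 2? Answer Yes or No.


0b1010111010001111011111011000100. Multiple bits set => No

No


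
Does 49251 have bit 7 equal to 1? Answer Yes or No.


0b1100000001100011, bit 7 = 0. No

No


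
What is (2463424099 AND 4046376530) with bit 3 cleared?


Step 1: 2463424099 & 4046376530 = 2416234050
Step 2: 2416234050 & ~(1 << 3) = 2416234050

2416234050


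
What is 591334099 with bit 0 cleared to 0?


591334099 & ~(1 << 0) = 591334098

591334098


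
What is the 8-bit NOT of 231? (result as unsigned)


~0b11100111 = 0b11000 = 24 (8-bit unsigned)

24


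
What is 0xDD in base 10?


DD hex = 221 decimal

221


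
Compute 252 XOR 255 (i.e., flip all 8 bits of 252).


252 ^ 255 = 3

3


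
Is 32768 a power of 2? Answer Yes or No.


0b1000000000000000. Only one bit set => Yes

Yes


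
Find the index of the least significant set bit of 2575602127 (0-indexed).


0b10011001100001001001000111001111. Lowest set bit at position 0

0


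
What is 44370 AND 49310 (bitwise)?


0b1010110101010010 & 0b1100000010011110 = 0b1000000000010010 = 32786

32786


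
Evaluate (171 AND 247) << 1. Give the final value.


Step 1: 171 & 247 = 163
Step 2: 163 << 1 = 326

326


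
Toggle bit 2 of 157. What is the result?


157 ^ (1 << 2) = 157 ^ 4 = 153

153


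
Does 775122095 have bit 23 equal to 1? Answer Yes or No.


0b101110001100110110110010101111, bit 23 = 0. No

No


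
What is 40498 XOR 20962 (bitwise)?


0b1001111000110010 ^ 0b101000111100010 = 0b1100111111010000 = 53200

53200


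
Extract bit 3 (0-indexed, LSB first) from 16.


0b10000, position 3 = 0

0


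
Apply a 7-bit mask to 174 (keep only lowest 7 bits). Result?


174 & 127 = 46

46


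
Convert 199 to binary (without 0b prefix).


199 = 11000111 in binary

11000111


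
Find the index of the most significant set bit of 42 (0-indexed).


0b101010. Highest set bit at position 5

5


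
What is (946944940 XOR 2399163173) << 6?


Step 1: 946944940 ^ 2399163173 = 3077662857
Step 2: 3077662857 << 6 = 196970422848

196970422848


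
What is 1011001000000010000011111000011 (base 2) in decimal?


1011001000000010000011111000011 in decimal = 1493239747

1493239747


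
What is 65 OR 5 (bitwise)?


0b1000001 | 0b101 = 0b1000101 = 69

69


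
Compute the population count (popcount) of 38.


0b100110 has 3 set bits

3


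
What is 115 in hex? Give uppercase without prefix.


115 = 73 hex

73


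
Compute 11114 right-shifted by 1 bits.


0b10101101101010 >> 1 = 0b1010110110101 = 5557

5557


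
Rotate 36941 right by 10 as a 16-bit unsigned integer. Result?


Rotate 0b1001000001001101 right by 10 (16-bit) = 0b1001101100100 = 4964

4964


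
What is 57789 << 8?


0b1110000110111101 << 8 = 0b111000011011110100000000 = 14793984

14793984


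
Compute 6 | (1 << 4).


6 | (1 << 4) = 6 | 16 = 22

22


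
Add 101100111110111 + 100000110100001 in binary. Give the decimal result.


101100111110111 + 100000110100001 = 1001101110011000 = 39832

39832


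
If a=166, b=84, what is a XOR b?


166 ^ 84 = 242

242


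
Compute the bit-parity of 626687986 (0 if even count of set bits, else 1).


0b100101010110100111111111110010 has 19 ones => parity 1

1


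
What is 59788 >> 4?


0b1110100110001100 >> 4 = 0b111010011000 = 3736

3736


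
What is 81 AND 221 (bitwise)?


0b1010001 & 0b11011101 = 0b1010001 = 81

81


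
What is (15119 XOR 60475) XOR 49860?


Step 1: 15119 ^ 60475 = 55092
Step 2: 55092 ^ 49860 = 5616

5616


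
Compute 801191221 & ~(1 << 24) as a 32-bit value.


801191221 & ~(1 << 24) = 784414005

784414005


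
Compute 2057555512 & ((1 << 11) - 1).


2057555512 & 2047 = 1592

1592


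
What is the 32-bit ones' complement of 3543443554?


3543443554 ^ 4294967295 = 751523741

751523741


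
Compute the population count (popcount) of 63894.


0b1111100110010110 has 10 set bits

10


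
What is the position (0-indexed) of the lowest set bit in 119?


0b1110111. Lowest set bit at position 0

0


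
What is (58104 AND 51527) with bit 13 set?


Step 1: 58104 & 51527 = 49216
Step 2: 49216 | (1 << 13) = 49216 | 8192 = 57408

57408


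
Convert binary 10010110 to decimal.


10010110 in decimal = 150

150


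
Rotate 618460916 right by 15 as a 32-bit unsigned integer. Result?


Rotate 0b100100110111001111011011110100 right by 15 (32-bit) = 0b11101101111010000100100110111001 = 3991423417

3991423417


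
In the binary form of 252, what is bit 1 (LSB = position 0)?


0b11111100, position 1 = 0

0


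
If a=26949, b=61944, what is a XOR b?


26949 ^ 61944 = 39101

39101


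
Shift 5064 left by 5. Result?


0b1001111001000 << 5 = 0b100111100100000000 = 162048

162048


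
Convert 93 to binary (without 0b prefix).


93 = 1011101 in binary

1011101


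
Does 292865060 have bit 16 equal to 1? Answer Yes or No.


0b10001011101001100010000100100, bit 16 = 0. No

No


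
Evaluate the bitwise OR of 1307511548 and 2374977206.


0b1001101111011110000101011111100 | 0b10001101100011110100011010110110 = 0b11001101111011110100111011111110 = 3455012606

3455012606


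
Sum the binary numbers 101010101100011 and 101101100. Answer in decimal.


101010101100011 + 101101100 = 101011011001111 = 22223

22223


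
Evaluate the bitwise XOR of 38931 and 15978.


0b1001100000010011 ^ 0b11111001101010 = 0b1010011001111001 = 42617

42617


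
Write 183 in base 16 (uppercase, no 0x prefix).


183 = B7 hex

B7


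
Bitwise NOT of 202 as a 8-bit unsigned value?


~0b11001010 = 0b110101 = 53 (8-bit unsigned)

53


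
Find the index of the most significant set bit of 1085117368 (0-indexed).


0b1000000101011011001001110111000. Highest set bit at position 30

30


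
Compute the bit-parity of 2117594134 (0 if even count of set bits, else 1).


0b1111110001101111110110000010110 has 19 ones => parity 1

1


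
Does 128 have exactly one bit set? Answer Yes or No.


0b10000000. Only one bit set => Yes

Yes


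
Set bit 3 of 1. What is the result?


1 | (1 << 3) = 1 | 8 = 9

9


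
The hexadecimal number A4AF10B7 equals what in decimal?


A4AF10B7 hex = 2762936503 decimal

2762936503


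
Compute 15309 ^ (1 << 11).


15309 ^ (1 << 11) = 15309 ^ 2048 = 13261

13261


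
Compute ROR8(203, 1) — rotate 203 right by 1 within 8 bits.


Rotate 0b11001011 right by 1 (8-bit) = 0b11100101 = 229

229


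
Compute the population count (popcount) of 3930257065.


0b11101010010000101111011010101001 has 17 set bits

17


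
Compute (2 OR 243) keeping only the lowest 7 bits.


Step 1: 2 | 243 = 243
Step 2: 243 & 127 = 115

115


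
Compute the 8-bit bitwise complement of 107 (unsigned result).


~0b1101011 = 0b10010100 = 148 (8-bit unsigned)

148


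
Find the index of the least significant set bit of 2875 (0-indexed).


0b101100111011. Lowest set bit at position 0

0


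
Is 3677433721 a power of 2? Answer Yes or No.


0b11011011001100010010111101111001. Multiple bits set => No

No


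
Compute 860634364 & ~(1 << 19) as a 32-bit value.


860634364 & ~(1 << 19) = 860110076

860110076


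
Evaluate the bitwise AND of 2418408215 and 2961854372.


0b10010000001001011111101100010111 & 0b10110000100010100100111110100100 = 0b10010000000000000100101100000100 = 2415938308

2415938308


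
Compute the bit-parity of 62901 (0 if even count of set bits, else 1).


0b1111010110110101 has 11 ones => parity 1

1


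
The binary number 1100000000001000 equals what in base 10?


1100000000001000 in decimal = 49160

49160


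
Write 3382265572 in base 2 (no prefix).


3382265572 = 11001001100110010100011011100100 in binary

11001001100110010100011011100100


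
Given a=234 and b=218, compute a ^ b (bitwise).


234 ^ 218 = 48

48


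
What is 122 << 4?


0b1111010 << 4 = 0b11110100000 = 1952

1952


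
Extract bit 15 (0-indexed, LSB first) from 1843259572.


0b1101101110111011110100010110100, position 15 = 1

1


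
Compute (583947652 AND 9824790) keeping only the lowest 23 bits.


Step 1: 583947652 & 9824790 = 8667140
Step 2: 8667140 & 8388607 = 278532

278532


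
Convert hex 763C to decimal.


763C hex = 30268 decimal

30268


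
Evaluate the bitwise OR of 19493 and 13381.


0b100110000100101 | 0b11010001000101 = 0b111110001100101 = 31845

31845


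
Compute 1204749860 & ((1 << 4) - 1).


1204749860 & 15 = 4

4


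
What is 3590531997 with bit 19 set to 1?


3590531997 | (1 << 19) = 3590531997 | 524288 = 3591056285

3591056285


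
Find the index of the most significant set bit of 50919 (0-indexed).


0b1100011011100111. Highest set bit at position 15

15


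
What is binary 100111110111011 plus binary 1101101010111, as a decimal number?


100111110111011 + 1101101010111 = 110101100010010 = 27410

27410


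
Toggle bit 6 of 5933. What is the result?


5933 ^ (1 << 6) = 5933 ^ 64 = 5997

5997


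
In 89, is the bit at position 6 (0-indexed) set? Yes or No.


0b1011001, bit 6 = 1. Yes

Yes


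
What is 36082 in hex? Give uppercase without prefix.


36082 = 8CF2 hex

8CF2


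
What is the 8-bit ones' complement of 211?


211 ^ 255 = 44

44


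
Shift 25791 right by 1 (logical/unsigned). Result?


0b110010010111111 >> 1 = 0b11001001011111 = 12895

12895


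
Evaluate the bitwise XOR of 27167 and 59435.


0b110101000011111 ^ 0b1110100000101011 = 0b1000001000110100 = 33332

33332


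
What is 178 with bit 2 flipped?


178 ^ (1 << 2) = 178 ^ 4 = 182

182


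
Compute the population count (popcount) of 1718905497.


0b1100110011101000110101010011001 has 16 set bits

16


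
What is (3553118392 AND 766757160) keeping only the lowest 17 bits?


Step 1: 3553118392 & 766757160 = 25184296
Step 2: 25184296 & 131071 = 18472

18472


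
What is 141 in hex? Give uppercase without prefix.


141 = 8D hex

8D


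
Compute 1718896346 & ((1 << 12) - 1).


1718896346 & 4095 = 1754

1754


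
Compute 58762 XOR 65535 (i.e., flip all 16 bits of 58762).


58762 ^ 65535 = 6773

6773


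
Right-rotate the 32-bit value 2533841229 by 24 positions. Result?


Rotate 0b10010111000001110101100101001101 right by 24 (32-bit) = 0b111010110010100110110010111 = 123293079

123293079


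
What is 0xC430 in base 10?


C430 hex = 50224 decimal

50224


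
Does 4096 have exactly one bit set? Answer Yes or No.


0b1000000000000. Only one bit set => Yes

Yes


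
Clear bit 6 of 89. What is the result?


89 & ~(1 << 6) = 25

25


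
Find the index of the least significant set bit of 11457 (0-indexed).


0b10110011000001. Lowest set bit at position 0

0


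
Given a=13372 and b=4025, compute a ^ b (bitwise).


13372 ^ 4025 = 15237

15237


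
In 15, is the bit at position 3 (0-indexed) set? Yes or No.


0b1111, bit 3 = 1. Yes

Yes


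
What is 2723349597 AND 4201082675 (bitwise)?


0b10100010010100110000010001011101 & 0b11111010011001110110111100110011 = 0b10100010010000110000010000010001 = 2722300945

2722300945


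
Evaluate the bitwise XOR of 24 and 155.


0b11000 ^ 0b10011011 = 0b10000011 = 131

131


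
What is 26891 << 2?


0b110100100001011 << 2 = 0b11010010000101100 = 107564

107564


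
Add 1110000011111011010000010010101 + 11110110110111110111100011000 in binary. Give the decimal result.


1110000011111011010000010010101 + 11110110110111110111100011000 = 10001111010110011000111110101101 = 2405011373

2405011373


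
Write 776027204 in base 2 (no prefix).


776027204 = 101110010000010011110001000100 in binary

101110010000010011110001000100


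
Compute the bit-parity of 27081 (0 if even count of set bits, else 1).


0b110100111001001 has 8 ones => parity 0

0


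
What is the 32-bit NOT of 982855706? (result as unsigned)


~0b111010100101010011000000011010 = 0b11000101011010101100111111100101 = 3312111589 (32-bit unsigned)

3312111589


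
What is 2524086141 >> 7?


0b10010110011100100111111101111101 >> 7 = 0b1001011001110010011111110 = 19719422

19719422


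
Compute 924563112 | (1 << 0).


924563112 | (1 << 0) = 924563112 | 1 = 924563113

924563113


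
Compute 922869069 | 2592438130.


0b110111000000011101110101001101 | 0b10011010100001010111011101110010 = 0b10111111100001011111111101111111 = 3213229951

3213229951


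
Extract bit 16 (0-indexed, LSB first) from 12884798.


0b110001001001101100111110, position 16 = 0

0


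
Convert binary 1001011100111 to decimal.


1001011100111 in decimal = 4839

4839


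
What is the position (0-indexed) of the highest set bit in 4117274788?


0b11110101011010001010000010100100. Highest set bit at position 31

31


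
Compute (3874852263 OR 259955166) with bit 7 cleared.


Step 1: 3874852263 | 259955166 = 4026506751
Step 2: 4026506751 & ~(1 << 7) = 4026506623

4026506623


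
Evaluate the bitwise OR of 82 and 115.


0b1010010 | 0b1110011 = 0b1110011 = 115

115


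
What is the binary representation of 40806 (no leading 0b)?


40806 = 1001111101100110 in binary

1001111101100110


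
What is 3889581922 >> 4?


0b11100111110101100100111101100010 >> 4 = 0b1110011111010110010011110110 = 243098870

243098870


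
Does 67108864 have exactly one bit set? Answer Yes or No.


0b100000000000000000000000000. Only one bit set => Yes

Yes


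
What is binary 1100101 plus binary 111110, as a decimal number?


1100101 + 111110 = 10100011 = 163

163


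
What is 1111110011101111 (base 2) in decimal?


1111110011101111 in decimal = 64751

64751


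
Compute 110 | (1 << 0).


110 | (1 << 0) = 110 | 1 = 111

111


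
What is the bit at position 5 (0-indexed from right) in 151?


0b10010111, position 5 = 0

0


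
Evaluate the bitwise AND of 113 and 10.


0b1110001 & 0b1010 = 0b0 = 0

0


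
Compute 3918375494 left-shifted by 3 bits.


0b11101001100011011010101001000110 << 3 = 0b11101001100011011010101001000110000 = 31347003952

31347003952


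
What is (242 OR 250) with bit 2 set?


Step 1: 242 | 250 = 250
Step 2: 250 | (1 << 2) = 250 | 4 = 254

254


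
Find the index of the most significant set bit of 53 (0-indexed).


0b110101. Highest set bit at position 5

5


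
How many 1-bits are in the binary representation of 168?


0b10101000 has 3 set bits

3


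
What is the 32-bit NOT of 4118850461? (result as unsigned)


~0b11110101100000001010101110011101 = 0b1010011111110101010001100010 = 176116834 (32-bit unsigned)

176116834


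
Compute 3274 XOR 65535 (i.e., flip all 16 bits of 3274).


3274 ^ 65535 = 62261

62261


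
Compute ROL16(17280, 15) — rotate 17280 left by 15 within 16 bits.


Rotate 0b100001110000000 left by 15 (16-bit) = 0b10000111000000 = 8640

8640


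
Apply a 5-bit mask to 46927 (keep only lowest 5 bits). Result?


46927 & 31 = 15

15


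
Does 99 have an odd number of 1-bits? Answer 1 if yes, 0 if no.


0b1100011 has 4 ones => parity 0

0


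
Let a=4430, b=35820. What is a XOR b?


4430 ^ 35820 = 39586

39586


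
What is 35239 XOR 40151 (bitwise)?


0b1000100110100111 ^ 0b1001110011010111 = 0b1010101110000 = 5488

5488


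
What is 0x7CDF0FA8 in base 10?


7CDF0FA8 hex = 2094993320 decimal

2094993320


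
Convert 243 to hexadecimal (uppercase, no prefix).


243 = F3 hex

F3


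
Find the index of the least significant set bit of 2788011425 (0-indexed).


0b10100110001011011010110110100001. Lowest set bit at position 0

0


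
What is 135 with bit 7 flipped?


135 ^ (1 << 7) = 135 ^ 128 = 7

7


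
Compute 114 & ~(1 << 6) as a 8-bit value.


114 & ~(1 << 6) = 50

50


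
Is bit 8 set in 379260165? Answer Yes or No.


0b10110100110110000110100000101, bit 8 = 1. Yes

Yes


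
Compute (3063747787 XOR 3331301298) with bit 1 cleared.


Step 1: 3063747787 ^ 3331301298 = 1880263545
Step 2: 1880263545 & ~(1 << 1) = 1880263545

1880263545


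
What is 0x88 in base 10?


88 hex = 136 decimal

136


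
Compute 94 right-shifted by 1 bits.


0b1011110 >> 1 = 0b101111 = 47

47


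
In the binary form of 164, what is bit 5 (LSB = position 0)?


0b10100100, position 5 = 1

1


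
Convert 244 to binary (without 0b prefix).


244 = 11110100 in binary

11110100


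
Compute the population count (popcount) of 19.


0b10011 has 3 set bits

3


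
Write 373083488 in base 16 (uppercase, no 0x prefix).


373083488 = 163CCD60 hex

163CCD60


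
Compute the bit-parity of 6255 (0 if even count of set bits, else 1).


0b1100001101111 has 8 ones => parity 0

0


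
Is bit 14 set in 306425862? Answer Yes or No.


0b10010010000111011000000000110, bit 14 = 0. No

No


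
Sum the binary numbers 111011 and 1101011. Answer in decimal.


111011 + 1101011 = 10100110 = 166

166


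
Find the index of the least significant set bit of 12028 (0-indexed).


0b10111011111100. Lowest set bit at position 2

2


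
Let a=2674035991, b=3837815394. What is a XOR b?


2674035991 ^ 3837815394 = 2074273653

2074273653


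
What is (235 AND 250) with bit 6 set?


Step 1: 235 & 250 = 234
Step 2: 234 | (1 << 6) = 234 | 64 = 234

234


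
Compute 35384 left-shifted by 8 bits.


0b1000101000111000 << 8 = 0b100010100011100000000000 = 9058304

9058304


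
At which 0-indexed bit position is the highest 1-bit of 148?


0b10010100. Highest set bit at position 7

7


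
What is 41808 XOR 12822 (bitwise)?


0b1010001101010000 ^ 0b11001000010110 = 0b1001000101000110 = 37190

37190


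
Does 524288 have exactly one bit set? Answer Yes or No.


0b10000000000000000000. Only one bit set => Yes

Yes


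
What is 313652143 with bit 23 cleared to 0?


313652143 & ~(1 << 23) = 305263535

305263535


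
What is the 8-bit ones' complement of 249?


249 ^ 255 = 6

6


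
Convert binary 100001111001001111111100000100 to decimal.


100001111001001111111100000100 in decimal = 568655620

568655620


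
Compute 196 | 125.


0b11000100 | 0b1111101 = 0b11111101 = 253

253


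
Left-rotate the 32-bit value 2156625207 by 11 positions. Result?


Rotate 0b10000000100010110111110100110111 left by 11 (32-bit) = 0b1011011111010011011110000000100 = 1542044676

1542044676


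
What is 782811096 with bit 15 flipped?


782811096 ^ (1 << 15) = 782811096 ^ 32768 = 782778328

782778328


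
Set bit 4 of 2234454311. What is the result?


2234454311 | (1 << 4) = 2234454311 | 16 = 2234454327

2234454327


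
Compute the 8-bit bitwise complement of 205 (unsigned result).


~0b11001101 = 0b110010 = 50 (8-bit unsigned)

50


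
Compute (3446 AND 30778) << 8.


Step 1: 3446 & 30778 = 2098
Step 2: 2098 << 8 = 537088

537088


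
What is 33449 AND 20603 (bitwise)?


0b1000001010101001 & 0b101000001111011 = 0b101001 = 41

41


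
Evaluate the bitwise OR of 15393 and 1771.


0b11110000100001 | 0b11011101011 = 0b11111011101011 = 16107

16107


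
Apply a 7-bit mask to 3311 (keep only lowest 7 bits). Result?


3311 & 127 = 111

111


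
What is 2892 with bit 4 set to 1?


2892 | (1 << 4) = 2892 | 16 = 2908

2908


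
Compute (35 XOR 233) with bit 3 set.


Step 1: 35 ^ 233 = 202
Step 2: 202 | (1 << 3) = 202 | 8 = 202

202


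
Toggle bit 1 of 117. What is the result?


117 ^ (1 << 1) = 117 ^ 2 = 119

119


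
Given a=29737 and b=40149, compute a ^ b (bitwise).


29737 ^ 40149 = 59644

59644


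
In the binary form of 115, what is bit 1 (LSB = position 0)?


0b1110011, position 1 = 1

1


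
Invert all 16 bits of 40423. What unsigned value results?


40423 ^ 65535 = 25112

25112


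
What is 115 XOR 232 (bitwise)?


0b1110011 ^ 0b11101000 = 0b10011011 = 155

155


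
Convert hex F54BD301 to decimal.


F54BD301 hex = 4115387137 decimal

4115387137


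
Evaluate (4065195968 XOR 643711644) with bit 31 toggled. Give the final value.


Step 1: 4065195968 ^ 643711644 = 3558061404
Step 2: 3558061404 ^ (1 << 31) = 3558061404 ^ 2147483648 = 1410577756

1410577756


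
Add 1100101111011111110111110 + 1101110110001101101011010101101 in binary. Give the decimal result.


1100101111011111110111110 + 1101110110001101101011010101101 = 1110000010111101001011001101011 = 1885247083

1885247083


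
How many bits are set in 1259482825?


0b1001011000100100010111011001001 has 14 set bits

14


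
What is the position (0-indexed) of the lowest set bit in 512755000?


0b11110100100000000010100111000. Lowest set bit at position 3

3


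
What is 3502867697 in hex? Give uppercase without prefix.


3502867697 = D0C984F1 hex

D0C984F1


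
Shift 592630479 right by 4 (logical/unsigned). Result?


0b100011010100101101001011001111 >> 4 = 0b10001101010010110100101100 = 37039404

37039404


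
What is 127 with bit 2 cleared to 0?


127 & ~(1 << 2) = 123

123


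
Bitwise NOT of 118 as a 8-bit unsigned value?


~0b1110110 = 0b10001001 = 137 (8-bit unsigned)

137


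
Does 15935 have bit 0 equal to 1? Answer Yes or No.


0b11111000111111, bit 0 = 1. Yes

Yes


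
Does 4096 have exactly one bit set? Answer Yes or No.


0b1000000000000. Only one bit set => Yes

Yes


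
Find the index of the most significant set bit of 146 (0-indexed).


0b10010010. Highest set bit at position 7

7


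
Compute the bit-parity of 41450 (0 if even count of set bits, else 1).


0b1010000111101010 has 8 ones => parity 0

0


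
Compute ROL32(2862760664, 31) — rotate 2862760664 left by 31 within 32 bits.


Rotate 0b10101010101000100100001011011000 left by 31 (32-bit) = 0b1010101010100010010000101101100 = 1431380332

1431380332


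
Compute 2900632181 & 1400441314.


0b10101100111001000010001001110101 & 0b1010011011110010000100111100010 = 0b11000000000000001100000 = 6291552

6291552


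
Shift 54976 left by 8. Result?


0b1101011011000000 << 8 = 0b110101101100000000000000 = 14073856

14073856


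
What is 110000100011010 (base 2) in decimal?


110000100011010 in decimal = 24858

24858


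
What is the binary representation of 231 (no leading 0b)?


231 = 11100111 in binary

11100111


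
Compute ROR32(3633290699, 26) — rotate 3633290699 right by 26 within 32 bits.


Rotate 0b11011000100011111001110111001011 right by 26 (32-bit) = 0b100011111001110111001011110110 = 602370806

602370806


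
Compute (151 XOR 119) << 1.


Step 1: 151 ^ 119 = 224
Step 2: 224 << 1 = 448

448


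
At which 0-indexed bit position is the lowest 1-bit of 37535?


0b1001001010011111. Lowest set bit at position 0

0


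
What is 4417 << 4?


0b1000101000001 << 4 = 0b10001010000010000 = 70672

70672


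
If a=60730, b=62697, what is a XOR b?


60730 ^ 62697 = 6611

6611


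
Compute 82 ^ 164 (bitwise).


0b1010010 ^ 0b10100100 = 0b11110110 = 246

246


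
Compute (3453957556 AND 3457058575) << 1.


Step 1: 3453957556 & 3457058575 = 3423470852
Step 2: 3423470852 << 1 = 6846941704

6846941704


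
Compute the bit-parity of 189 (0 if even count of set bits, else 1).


0b10111101 has 6 ones => parity 0

0


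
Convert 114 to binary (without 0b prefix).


114 = 1110010 in binary

1110010


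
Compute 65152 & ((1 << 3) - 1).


65152 & 7 = 0

0


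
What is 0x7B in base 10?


7B hex = 123 decimal

123


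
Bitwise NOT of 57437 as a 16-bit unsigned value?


~0b1110000001011101 = 0b1111110100010 = 8098 (16-bit unsigned)

8098


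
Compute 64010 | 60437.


0b1111101000001010 | 0b1110110000010101 = 0b1111111000011111 = 65055

65055


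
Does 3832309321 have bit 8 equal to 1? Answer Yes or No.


0b11100100011011000110011001001001, bit 8 = 0. No

No


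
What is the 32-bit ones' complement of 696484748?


696484748 ^ 4294967295 = 3598482547

3598482547


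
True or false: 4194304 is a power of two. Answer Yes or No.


0b10000000000000000000000. Only one bit set => Yes

Yes


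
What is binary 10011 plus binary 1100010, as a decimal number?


10011 + 1100010 = 1110101 = 117

117


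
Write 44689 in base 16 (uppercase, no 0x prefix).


44689 = AE91 hex

AE91


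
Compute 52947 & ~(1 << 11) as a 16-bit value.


52947 & ~(1 << 11) = 50899

50899


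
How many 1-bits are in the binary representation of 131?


0b10000011 has 3 set bits

3


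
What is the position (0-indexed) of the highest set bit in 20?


0b10100. Highest set bit at position 4

4


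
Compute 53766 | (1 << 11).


53766 | (1 << 11) = 53766 | 2048 = 55814

55814


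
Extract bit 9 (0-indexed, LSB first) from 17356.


0b100001111001100, position 9 = 1

1


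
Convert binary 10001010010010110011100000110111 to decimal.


10001010010010110011100000110111 in decimal = 2320185399

2320185399


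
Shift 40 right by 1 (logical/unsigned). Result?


0b101000 >> 1 = 0b10100 = 20

20


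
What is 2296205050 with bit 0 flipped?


2296205050 ^ (1 << 0) = 2296205050 ^ 1 = 2296205051

2296205051


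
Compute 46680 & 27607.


0b1011011001011000 & 0b110101111010111 = 0b10001001010000 = 8784

8784


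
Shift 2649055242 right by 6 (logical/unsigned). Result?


0b10011101111001010110000000001010 >> 6 = 0b10011101111001010110000000 = 41391488

41391488


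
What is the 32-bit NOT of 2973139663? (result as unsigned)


~0b10110001001101101000001011001111 = 0b1001110110010010111110100110000 = 1321827632 (32-bit unsigned)

1321827632


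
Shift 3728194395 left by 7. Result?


0b11011110001101111011101101011011 << 7 = 0b110111100011011110111011010110110000000 = 477208882560

477208882560


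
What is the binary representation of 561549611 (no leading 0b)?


561549611 = 100001011110001001000100101011 in binary

100001011110001001000100101011


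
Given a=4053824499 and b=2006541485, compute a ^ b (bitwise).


4053824499 ^ 2006541485 = 2251888478

2251888478


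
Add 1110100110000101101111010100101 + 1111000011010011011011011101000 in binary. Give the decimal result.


1110100110000101101111010100101 + 1111000011010011011011011101000 = 11101101001011001001010110001101 = 3979122061

3979122061


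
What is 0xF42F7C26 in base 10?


F42F7C26 hex = 4096752678 decimal

4096752678


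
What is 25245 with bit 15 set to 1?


25245 | (1 << 15) = 25245 | 32768 = 58013

58013


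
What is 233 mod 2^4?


233 & 15 = 9

9


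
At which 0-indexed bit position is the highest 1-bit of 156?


0b10011100. Highest set bit at position 7

7


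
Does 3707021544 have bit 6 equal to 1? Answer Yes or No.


0b11011100111101001010100011101000, bit 6 = 1. Yes

Yes


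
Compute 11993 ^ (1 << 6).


11993 ^ (1 << 6) = 11993 ^ 64 = 11929

11929


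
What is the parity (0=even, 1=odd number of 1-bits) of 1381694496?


0b1010010010110101111110000100000 has 14 ones => parity 0

0
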